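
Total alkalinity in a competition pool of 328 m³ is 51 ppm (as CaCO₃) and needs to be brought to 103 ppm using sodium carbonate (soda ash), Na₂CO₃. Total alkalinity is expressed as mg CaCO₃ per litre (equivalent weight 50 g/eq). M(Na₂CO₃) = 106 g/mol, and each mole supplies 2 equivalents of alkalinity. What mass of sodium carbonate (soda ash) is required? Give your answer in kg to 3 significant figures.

18.1 kg

Volume: 328 m³ = 328,000 L.
Alkalinity to add: (103 − 51) = 52 mg/L as CaCO₃ × 328,000 L = 17,060 g as CaCO₃.
Equivalents: 17,060 g ÷ 50 g/eq = 341.1 eq.
Each mole of Na₂CO₃ supplies 2 eq, so 341.1 / 2 = 170.6 mol.
Mass: 170.6 mol × 106 g/mol = 18,080 g.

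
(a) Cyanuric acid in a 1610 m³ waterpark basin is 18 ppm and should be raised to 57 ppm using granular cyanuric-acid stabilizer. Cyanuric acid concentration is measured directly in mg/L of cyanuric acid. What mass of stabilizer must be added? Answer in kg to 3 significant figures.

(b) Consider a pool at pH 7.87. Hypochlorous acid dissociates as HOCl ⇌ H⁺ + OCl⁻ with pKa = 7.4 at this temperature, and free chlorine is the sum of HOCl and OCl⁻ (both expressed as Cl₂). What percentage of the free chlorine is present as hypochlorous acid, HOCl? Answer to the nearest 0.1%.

(a) 62.8 kg; (b) 25.3%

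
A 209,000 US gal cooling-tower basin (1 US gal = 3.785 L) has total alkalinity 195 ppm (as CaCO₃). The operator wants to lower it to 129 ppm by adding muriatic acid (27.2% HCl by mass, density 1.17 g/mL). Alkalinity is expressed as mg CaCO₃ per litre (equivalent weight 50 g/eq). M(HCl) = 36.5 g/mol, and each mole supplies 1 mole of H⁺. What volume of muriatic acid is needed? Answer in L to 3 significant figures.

120 L

Volume: 209,000 US gal × 3.785 L/gal = 791,065 L.
Alkalinity to neutralize: (195 − 129) = 66 mg/L as CaCO₃ × 791,065 L = 52,210 g as CaCO₃.
Equivalents of H⁺ required: 52,210 ÷ 50 g/eq = 1044 eq = 1044 mol HCl.
Mass of HCl: 1044 × 36.5 = 38,110 g.
Mass of 27.2% solution: 38,110 / 0.272 = 140,100 g.
Volume: 140,100 g ÷ 1.17 g/mL = 119,800 mL.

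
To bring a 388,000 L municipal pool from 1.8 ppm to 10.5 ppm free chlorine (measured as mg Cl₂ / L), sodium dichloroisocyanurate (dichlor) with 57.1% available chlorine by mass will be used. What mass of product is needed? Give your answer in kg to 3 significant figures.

5.91 kg

Chlorine deficit: 10.5 − 1.8 = 8.7 ppm = 8.7 mg/L as Cl₂.
Cl₂ equivalent needed: 8.7 mg/L × 388,000 L = 3,376,000 mg = 3376 g.
Product at 57.1% available chlorine: 3376 / 0.571 = 5912 g.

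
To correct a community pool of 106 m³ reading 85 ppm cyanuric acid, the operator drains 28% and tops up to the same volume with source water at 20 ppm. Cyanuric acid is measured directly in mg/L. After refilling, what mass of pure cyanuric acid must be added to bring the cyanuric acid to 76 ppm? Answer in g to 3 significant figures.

975 g

Volume: 106 m³ = 106,000 L.
After draining 28% and refilling: 85 × 0.72 + 20 × 0.28 = 66.8 ppm.
Deficit to target: 76 − 66.8 = 9.2 mg/L.
Mass: 9.2 mg/L × 106,000 L = 975.2 g cyanuric acid.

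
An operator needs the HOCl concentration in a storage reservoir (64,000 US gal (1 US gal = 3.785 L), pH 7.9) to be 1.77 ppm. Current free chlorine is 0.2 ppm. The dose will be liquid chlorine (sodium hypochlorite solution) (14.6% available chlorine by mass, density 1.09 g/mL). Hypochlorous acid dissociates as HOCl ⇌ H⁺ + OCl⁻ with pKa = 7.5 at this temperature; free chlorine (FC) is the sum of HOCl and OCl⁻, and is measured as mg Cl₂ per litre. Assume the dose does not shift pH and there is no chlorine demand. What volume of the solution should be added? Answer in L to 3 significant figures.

9.16 L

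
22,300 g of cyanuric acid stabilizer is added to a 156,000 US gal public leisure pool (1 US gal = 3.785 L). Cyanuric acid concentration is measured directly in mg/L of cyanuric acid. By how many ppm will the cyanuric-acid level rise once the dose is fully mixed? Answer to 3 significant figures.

Volume: 156,000 US gal × 3.785 L/gal = 590,460 L.
Rise: 22,300 g / 590,460 L × 1000 = 37.77 mg/L.

37.8 ppm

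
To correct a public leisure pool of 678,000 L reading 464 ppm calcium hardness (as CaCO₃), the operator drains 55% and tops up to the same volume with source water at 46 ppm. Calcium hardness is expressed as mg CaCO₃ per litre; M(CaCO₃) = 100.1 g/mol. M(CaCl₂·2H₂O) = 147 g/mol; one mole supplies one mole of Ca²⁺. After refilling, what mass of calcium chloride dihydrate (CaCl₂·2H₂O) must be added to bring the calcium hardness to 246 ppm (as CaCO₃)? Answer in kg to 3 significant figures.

11.8 kg

After draining 55% and refilling: 464 × 0.45 + 46 × 0.55 = 234.1 ppm.
Deficit to target: 246 − 234.1 = 11.9 mg/L.
As CaCO₃: 11.9 mg/L × 678,000 L = 8068 g; ÷ 100.1 = 80.6 mol Ca²⁺.
Mass: 80.6 × 147 = 11,850 g.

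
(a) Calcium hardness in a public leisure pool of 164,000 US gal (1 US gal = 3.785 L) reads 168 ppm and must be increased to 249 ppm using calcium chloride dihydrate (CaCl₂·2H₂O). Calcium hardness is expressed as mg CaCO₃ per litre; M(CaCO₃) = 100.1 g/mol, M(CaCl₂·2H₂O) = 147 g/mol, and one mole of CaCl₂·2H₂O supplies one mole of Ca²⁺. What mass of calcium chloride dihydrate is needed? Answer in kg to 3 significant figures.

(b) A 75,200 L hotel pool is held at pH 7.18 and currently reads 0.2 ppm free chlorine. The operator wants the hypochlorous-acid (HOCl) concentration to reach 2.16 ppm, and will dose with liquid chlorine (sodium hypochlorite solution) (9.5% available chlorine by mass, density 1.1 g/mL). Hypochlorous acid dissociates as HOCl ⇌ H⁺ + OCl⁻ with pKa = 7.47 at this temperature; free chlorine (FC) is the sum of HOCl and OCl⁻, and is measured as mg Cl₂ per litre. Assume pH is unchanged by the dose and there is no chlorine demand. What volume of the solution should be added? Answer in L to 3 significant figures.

(a) 73.8 kg; (b) 2.21 L

(a) Volume: 164,000 US gal × 3.785 L/gal = 620,740 L.
(a) Hardness to add: (249 − 168) = 81 mg/L as CaCO₃ × 620,740 L = 50,280 g as CaCO₃.
(a) Moles of Ca²⁺ (1 mol Ca²⁺ ≡ 1 mol CaCO₃): 50,280 / 100.1 g/mol = 502.3 mol.
(a) Mass of CaCl₂·2H₂O: 502.3 × 147 = 73,840 g.

(b) [OCl⁻]/[HOCl] = 10^(pH − pKa) = 10^(7.18 − 7.47) = 0.5129; fraction as HOCl = 1/(1 + 0.5129) = 0.661.
(b) Free chlorine required for 2.16 ppm HOCl: 2.16 / 0.661 = 3.268 ppm.
(b) FC to add: 3.268 − 0.2 = 3.068 mg/L as Cl₂.
(b) Cl₂ equivalent: 3.068 mg/L × 75,200 L = 230.7 g.
(b) Product at 9.5% available Cl: 230.7 / 0.095 = 2428 g.
(b) Volume: 2428 g ÷ 1.1 g/mL = 2208 mL.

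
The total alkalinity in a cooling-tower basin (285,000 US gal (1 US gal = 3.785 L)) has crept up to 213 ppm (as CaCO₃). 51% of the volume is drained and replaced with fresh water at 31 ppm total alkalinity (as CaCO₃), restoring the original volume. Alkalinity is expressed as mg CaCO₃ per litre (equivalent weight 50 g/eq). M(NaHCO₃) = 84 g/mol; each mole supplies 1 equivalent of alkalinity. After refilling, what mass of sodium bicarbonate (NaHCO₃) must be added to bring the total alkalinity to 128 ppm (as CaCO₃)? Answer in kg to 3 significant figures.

Volume: 285,000 US gal × 3.785 L/gal = 1,078,725 L.
After draining 51% and refilling: 213 × 0.49 + 31 × 0.51 = 120.18 ppm.
Deficit to target: 128 − 120.18 = 7.82 mg/L.
As CaCO₃: 7.82 mg/L × 1,078,725 L = 8436 g; ÷ 50 g/eq ÷ 1 = 168.7 mol NaHCO₃.
Mass: 168.7 × 84 = 14,170 g.

14.2 kg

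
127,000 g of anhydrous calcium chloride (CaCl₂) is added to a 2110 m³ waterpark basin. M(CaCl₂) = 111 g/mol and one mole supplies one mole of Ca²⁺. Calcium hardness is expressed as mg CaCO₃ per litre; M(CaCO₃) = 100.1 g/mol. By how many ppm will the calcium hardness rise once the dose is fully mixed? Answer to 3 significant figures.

Volume: 2110 m³ = 2,110,000 L.
Moles of Ca²⁺: 127,000 g ÷ 111 g/mol = 1144 mol.
As CaCO₃: 1144 mol × 100.1 g/mol = 114,500 g.
Rise: 114,500 g / 2,110,000 L × 1000 = 54.28 mg/L.

54.3 ppm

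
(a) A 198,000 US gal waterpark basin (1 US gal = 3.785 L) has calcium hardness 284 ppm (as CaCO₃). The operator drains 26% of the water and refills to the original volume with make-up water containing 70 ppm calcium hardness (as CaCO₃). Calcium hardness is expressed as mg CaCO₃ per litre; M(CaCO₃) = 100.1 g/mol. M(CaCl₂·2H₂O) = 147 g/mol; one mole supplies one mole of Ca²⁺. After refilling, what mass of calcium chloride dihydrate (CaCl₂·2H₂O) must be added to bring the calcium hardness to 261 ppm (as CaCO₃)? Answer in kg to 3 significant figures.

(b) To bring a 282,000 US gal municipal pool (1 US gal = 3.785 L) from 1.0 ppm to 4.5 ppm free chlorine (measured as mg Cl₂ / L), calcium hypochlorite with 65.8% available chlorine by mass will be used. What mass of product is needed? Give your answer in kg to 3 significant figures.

(a) 35.9 kg; (b) 5.68 kg

(a) Volume: 198,000 US gal × 3.785 L/gal = 749,430 L.
(a) After draining 26% and refilling: 284 × 0.74 + 70 × 0.26 = 228.36 ppm.
(a) Deficit to target: 261 − 228.36 = 32.64 mg/L.
(a) As CaCO₃: 32.64 mg/L × 749,430 L = 24,460 g; ÷ 100.1 = 244.4 mol Ca²⁺.
(a) Mass: 244.4 × 147 = 35,920 g.

(b) Volume: 282,000 US gal × 3.785 L/gal = 1,067,370 L.
(b) Chlorine deficit: 4.5 − 1.0 = 3.5 ppm = 3.5 mg/L as Cl₂.
(b) Cl₂ equivalent needed: 3.5 mg/L × 1,067,370 L = 3,736,000 mg = 3736 g.
(b) Product at 65.8% available chlorine: 3736 / 0.658 = 5678 g.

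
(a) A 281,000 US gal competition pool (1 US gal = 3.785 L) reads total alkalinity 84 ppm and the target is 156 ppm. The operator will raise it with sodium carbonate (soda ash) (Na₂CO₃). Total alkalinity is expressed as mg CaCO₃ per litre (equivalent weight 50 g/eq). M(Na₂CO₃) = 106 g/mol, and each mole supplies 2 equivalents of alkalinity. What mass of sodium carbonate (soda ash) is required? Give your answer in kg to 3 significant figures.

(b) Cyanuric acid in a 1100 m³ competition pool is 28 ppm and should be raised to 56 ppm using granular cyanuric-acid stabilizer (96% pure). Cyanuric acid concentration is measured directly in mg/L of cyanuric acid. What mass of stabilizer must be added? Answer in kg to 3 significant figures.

(a) 81.2 kg; (b) 32.1 kg

(a) Volume: 281,000 US gal × 3.785 L/gal = 1,063,585 L.
(a) Alkalinity to add: (156 − 84) = 72 mg/L as CaCO₃ × 1,063,585 L = 76,580 g as CaCO₃.
(a) Equivalents: 76,580 g ÷ 50 g/eq = 1532 eq.
(a) Each mole of Na₂CO₃ supplies 2 eq, so 1532 / 2 = 765.8 mol.
(a) Mass: 765.8 mol × 106 g/mol = 81,170 g.

(b) Volume: 1100 m³ = 1,100,000 L.
(b) CYA to add: (56 − 28) = 28 mg/L × 1,100,000 L = 30,800 g cyanuric acid.
(b) At 96% purity: 30,800 / 0.96 = 32,080 g product.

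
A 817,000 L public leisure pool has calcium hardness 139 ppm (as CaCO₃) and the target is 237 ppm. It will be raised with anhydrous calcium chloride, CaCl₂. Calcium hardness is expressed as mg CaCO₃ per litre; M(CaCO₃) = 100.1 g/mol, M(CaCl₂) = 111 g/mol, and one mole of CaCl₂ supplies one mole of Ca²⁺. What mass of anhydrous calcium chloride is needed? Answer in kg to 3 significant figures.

Hardness to add: (237 − 139) = 98 mg/L as CaCO₃ × 817,000 L = 80,070 g as CaCO₃.
Moles of Ca²⁺ (1 mol Ca²⁺ ≡ 1 mol CaCO₃): 80,070 / 100.1 g/mol = 799.9 mol.
Mass of CaCl₂: 799.9 × 111 = 88,780 g.

88.8 kg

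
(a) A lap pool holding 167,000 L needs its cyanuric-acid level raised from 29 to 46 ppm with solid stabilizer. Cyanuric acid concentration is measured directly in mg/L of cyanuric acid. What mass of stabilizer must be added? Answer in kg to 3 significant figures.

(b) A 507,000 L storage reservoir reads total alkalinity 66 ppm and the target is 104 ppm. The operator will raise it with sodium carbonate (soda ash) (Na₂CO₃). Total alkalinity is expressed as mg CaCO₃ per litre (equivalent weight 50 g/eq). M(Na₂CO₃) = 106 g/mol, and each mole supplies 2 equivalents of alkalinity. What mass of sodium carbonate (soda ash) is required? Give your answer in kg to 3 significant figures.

(a) CYA to add: (46 − 29) = 17 mg/L × 167,000 L = 2839 g cyanuric acid.

(b) Alkalinity to add: (104 − 66) = 38 mg/L as CaCO₃ × 507,000 L = 19,270 g as CaCO₃.
(b) Equivalents: 19,270 g ÷ 50 g/eq = 385.3 eq.
(b) Each mole of Na₂CO₃ supplies 2 eq, so 385.3 / 2 = 192.7 mol.
(b) Mass: 192.7 mol × 106 g/mol = 20,420 g.

(a) 2.84 kg; (b) 20.4 kg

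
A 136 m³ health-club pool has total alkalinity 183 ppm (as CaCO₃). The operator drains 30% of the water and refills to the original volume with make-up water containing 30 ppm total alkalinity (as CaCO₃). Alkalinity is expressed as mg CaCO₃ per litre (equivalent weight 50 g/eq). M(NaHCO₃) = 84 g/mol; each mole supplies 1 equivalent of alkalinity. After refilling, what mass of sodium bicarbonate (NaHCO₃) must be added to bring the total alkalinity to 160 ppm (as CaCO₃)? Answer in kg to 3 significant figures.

5.23 kg

Volume: 136 m³ = 136,000 L.
After draining 30% and refilling: 183 × 0.70 + 30 × 0.30 = 137.1 ppm.
Deficit to target: 160 − 137.1 = 22.9 mg/L.
As CaCO₃: 22.9 mg/L × 136,000 L = 3114 g; ÷ 50 g/eq ÷ 1 = 62.29 mol NaHCO₃.
Mass: 62.29 × 84 = 5232 g.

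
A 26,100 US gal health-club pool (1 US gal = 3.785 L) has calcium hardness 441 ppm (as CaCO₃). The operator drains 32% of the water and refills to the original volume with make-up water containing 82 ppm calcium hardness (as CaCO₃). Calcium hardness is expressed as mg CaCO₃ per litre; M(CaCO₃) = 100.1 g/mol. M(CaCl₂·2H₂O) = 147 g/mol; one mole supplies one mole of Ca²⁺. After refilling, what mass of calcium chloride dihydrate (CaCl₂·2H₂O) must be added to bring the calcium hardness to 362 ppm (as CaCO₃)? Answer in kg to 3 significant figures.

Volume: 26,100 US gal × 3.785 L/gal = 98,788 L.
After draining 32% and refilling: 441 × 0.68 + 82 × 0.32 = 326.12 ppm.
Deficit to target: 362 − 326.12 = 35.88 mg/L.
As CaCO₃: 35.88 mg/L × 98,788 L = 3545 g; ÷ 100.1 = 35.41 mol Ca²⁺.
Mass: 35.41 × 147 = 5205 g.

5.21 kg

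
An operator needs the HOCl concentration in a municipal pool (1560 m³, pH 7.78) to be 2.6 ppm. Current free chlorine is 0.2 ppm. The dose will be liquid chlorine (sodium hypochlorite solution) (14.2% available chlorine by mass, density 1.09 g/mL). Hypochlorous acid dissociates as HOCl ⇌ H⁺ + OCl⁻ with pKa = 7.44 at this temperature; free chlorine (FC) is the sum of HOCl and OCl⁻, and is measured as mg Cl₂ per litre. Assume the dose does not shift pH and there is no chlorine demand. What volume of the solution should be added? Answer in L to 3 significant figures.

Volume: 1560 m³ = 1,560,000 L.
[OCl⁻]/[HOCl] = 10^(pH − pKa) = 10^(7.78 − 7.44) = 2.188; fraction as HOCl = 1/(1 + 2.188) = 0.3137.
Free chlorine required for 2.6 ppm HOCl: 2.6 / 0.3137 = 8.288 ppm.
FC to add: 8.288 − 0.2 = 8.088 mg/L as Cl₂.
Cl₂ equivalent: 8.088 mg/L × 1,560,000 L = 12,620 g.
Product at 14.2% available Cl: 12,620 / 0.142 = 88,860 g.
Volume: 88,860 g ÷ 1.09 g/mL = 81,520 mL.

81.5 L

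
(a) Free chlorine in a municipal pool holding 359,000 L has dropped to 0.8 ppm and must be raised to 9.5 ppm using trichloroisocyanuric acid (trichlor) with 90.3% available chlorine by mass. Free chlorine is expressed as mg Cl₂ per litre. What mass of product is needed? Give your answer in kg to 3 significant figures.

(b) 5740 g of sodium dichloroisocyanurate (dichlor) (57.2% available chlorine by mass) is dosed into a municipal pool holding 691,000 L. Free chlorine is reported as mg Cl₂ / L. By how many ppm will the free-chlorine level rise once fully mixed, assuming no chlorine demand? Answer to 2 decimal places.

(a) Chlorine deficit: 9.5 − 0.8 = 8.7 ppm = 8.7 mg/L as Cl₂.
(a) Cl₂ equivalent needed: 8.7 mg/L × 359,000 L = 3,123,000 mg = 3123 g.
(a) Product at 90.3% available chlorine: 3123 / 0.903 = 3459 g.

(b) Available chlorine delivered: 5740 g × 0.572 = 3283 g as Cl₂.
(b) Concentration rise: 3283 g / 691,000 L = 4.751 mg/L = 4.75 ppm.

(a) 3.46 kg; (b) 4.75 ppm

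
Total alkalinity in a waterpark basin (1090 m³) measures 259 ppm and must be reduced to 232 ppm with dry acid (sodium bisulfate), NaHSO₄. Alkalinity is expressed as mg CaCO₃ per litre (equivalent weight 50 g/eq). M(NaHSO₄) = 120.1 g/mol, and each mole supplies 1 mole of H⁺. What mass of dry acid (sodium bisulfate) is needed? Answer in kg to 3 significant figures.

Volume: 1090 m³ = 1,090,000 L.
Alkalinity to neutralize: (259 − 232) = 27 mg/L as CaCO₃ × 1,090,000 L = 29,430 g as CaCO₃.
Equivalents of H⁺ required: 29,430 ÷ 50 g/eq = 588.6 eq = 588.6 mol NaHSO₄.
Mass of NaHSO₄: 588.6 × 120.1 = 70,690 g.

70.7 kg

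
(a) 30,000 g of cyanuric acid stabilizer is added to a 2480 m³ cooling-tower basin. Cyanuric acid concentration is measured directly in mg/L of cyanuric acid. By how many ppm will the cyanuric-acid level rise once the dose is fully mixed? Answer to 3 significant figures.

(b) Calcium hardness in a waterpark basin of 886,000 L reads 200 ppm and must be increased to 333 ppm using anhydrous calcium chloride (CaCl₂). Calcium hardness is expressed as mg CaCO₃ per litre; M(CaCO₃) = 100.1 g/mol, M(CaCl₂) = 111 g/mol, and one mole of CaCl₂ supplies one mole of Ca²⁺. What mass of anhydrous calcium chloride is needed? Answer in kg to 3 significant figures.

(a) Volume: 2480 m³ = 2,480,000 L.
(a) Rise: 30,000 g / 2,480,000 L × 1000 = 12.1 mg/L.

(b) Hardness to add: (333 − 200) = 133 mg/L as CaCO₃ × 886,000 L = 117,800 g as CaCO₃.
(b) Moles of Ca²⁺ (1 mol Ca²⁺ ≡ 1 mol CaCO₃): 117,800 / 100.1 g/mol = 1177 mol.
(b) Mass of CaCl₂: 1177 × 111 = 130,700 g.

(a) 12.1 ppm; (b) 131 kg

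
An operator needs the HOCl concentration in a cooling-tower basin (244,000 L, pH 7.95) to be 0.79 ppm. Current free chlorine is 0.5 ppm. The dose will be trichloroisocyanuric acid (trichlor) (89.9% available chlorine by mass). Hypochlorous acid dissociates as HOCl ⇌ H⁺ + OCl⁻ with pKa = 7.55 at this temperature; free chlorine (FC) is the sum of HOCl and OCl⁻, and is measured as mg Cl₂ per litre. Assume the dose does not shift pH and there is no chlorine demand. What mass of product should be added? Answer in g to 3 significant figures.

[OCl⁻]/[HOCl] = 10^(pH − pKa) = 10^(7.95 − 7.55) = 2.512; fraction as HOCl = 1/(1 + 2.512) = 0.2847.
Free chlorine required for 0.79 ppm HOCl: 0.79 / 0.2847 = 2.774 ppm.
FC to add: 2.774 − 0.5 = 2.274 mg/L as Cl₂.
Cl₂ equivalent: 2.274 mg/L × 244,000 L = 555 g.
Product at 89.9% available Cl: 555 / 0.899 = 617.3 g.

617 g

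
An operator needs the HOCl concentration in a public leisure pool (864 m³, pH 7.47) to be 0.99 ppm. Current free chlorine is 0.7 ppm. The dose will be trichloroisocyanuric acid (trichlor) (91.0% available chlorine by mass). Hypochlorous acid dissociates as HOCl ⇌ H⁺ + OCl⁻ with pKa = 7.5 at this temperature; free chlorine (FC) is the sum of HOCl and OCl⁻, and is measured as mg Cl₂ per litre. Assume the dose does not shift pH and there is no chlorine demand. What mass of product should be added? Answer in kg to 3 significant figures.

Volume: 864 m³ = 864,000 L.
[OCl⁻]/[HOCl] = 10^(pH − pKa) = 10^(7.47 − 7.5) = 0.9333; fraction as HOCl = 1/(1 + 0.9333) = 0.5173.
Free chlorine required for 0.99 ppm HOCl: 0.99 / 0.5173 = 1.914 ppm.
FC to add: 1.914 − 0.7 = 1.214 mg/L as Cl₂.
Cl₂ equivalent: 1.214 mg/L × 864,000 L = 1049 g.
Product at 91.0% available Cl: 1049 / 0.91 = 1153 g.

1.15 kg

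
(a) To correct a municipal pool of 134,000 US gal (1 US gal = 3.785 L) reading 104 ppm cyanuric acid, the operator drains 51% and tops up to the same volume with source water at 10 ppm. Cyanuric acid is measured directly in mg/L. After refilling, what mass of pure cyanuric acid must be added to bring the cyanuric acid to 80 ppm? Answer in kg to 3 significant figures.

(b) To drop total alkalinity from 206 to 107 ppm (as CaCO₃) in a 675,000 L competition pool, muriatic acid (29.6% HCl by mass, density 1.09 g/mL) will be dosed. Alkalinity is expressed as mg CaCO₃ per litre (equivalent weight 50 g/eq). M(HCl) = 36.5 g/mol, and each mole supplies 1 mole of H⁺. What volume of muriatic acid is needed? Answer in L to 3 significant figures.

(a) Volume: 134,000 US gal × 3.785 L/gal = 507,190 L.
(a) After draining 51% and refilling: 104 × 0.49 + 10 × 0.51 = 56.06 ppm.
(a) Deficit to target: 80 − 56.06 = 23.94 mg/L.
(a) Mass: 23.94 mg/L × 507,190 L = 12,140 g cyanuric acid.

(b) Alkalinity to neutralize: (206 − 107) = 99 mg/L as CaCO₃ × 675,000 L = 66,820 g as CaCO₃.
(b) Equivalents of H⁺ required: 66,820 ÷ 50 g/eq = 1336 eq = 1336 mol HCl.
(b) Mass of HCl: 1336 × 36.5 = 48,780 g.
(b) Mass of 29.6% solution: 48,780 / 0.296 = 164,800 g.
(b) Volume: 164,800 g ÷ 1.09 g/mL = 151,200 mL.

(a) 12.1 kg; (b) 151 L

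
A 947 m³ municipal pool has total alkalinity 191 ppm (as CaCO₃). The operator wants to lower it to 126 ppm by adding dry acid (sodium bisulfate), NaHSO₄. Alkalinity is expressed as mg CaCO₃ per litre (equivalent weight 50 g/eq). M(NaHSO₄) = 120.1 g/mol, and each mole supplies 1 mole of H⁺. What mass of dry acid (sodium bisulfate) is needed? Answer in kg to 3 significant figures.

148 kg

Volume: 947 m³ = 947,000 L.
Alkalinity to neutralize: (191 − 126) = 65 mg/L as CaCO₃ × 947,000 L = 61,560 g as CaCO₃.
Equivalents of H⁺ required: 61,560 ÷ 50 g/eq = 1231 eq = 1231 mol NaHSO₄.
Mass of NaHSO₄: 1231 × 120.1 = 147,900 g.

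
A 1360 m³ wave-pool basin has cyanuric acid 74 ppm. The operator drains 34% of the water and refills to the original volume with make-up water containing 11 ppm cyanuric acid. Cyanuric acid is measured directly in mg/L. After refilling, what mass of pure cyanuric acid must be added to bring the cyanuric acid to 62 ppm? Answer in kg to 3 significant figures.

Volume: 1360 m³ = 1,360,000 L.
After draining 34% and refilling: 74 × 0.66 + 11 × 0.34 = 52.58 ppm.
Deficit to target: 62 − 52.58 = 9.42 mg/L.
Mass: 9.42 mg/L × 1,360,000 L = 12,810 g cyanuric acid.

12.8 kg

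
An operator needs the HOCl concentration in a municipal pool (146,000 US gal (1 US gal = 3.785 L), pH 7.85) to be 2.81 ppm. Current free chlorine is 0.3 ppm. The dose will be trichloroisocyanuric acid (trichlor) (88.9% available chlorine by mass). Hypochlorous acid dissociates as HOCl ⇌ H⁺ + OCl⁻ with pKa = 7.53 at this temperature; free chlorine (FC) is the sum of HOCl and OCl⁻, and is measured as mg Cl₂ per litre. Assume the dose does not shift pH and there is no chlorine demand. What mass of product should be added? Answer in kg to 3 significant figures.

Volume: 146,000 US gal × 3.785 L/gal = 552,610 L.
[OCl⁻]/[HOCl] = 10^(pH − pKa) = 10^(7.85 − 7.53) = 2.089; fraction as HOCl = 1/(1 + 2.089) = 0.3237.
Free chlorine required for 2.81 ppm HOCl: 2.81 / 0.3237 = 8.681 ppm.
FC to add: 8.681 − 0.3 = 8.381 mg/L as Cl₂.
Cl₂ equivalent: 8.381 mg/L × 552,610 L = 4631 g.
Product at 88.9% available Cl: 4631 / 0.889 = 5210 g.

5.21 kg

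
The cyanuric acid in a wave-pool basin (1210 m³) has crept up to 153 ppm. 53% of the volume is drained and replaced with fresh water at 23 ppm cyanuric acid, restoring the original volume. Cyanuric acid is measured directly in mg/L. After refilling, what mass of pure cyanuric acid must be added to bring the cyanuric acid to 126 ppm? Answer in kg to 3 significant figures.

Volume: 1210 m³ = 1,210,000 L.
After draining 53% and refilling: 153 × 0.47 + 23 × 0.53 = 84.1 ppm.
Deficit to target: 126 − 84.1 = 41.9 mg/L.
Mass: 41.9 mg/L × 1,210,000 L = 50,700 g cyanuric acid.

50.7 kg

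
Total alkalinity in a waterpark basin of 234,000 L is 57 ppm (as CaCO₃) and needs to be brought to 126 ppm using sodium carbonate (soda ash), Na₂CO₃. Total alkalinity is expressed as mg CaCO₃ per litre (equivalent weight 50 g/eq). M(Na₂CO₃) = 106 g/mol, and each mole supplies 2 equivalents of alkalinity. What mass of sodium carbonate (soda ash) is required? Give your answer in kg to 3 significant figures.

Alkalinity to add: (126 − 57) = 69 mg/L as CaCO₃ × 234,000 L = 16,150 g as CaCO₃.
Equivalents: 16,150 g ÷ 50 g/eq = 322.9 eq.
Each mole of Na₂CO₃ supplies 2 eq, so 322.9 / 2 = 161.5 mol.
Mass: 161.5 mol × 106 g/mol = 17,110 g.

17.1 kg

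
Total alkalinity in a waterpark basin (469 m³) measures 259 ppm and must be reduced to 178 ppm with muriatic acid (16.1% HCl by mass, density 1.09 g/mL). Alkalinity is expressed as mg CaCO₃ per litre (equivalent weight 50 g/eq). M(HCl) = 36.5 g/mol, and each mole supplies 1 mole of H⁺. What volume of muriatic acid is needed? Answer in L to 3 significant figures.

Volume: 469 m³ = 469,000 L.
Alkalinity to neutralize: (259 − 178) = 81 mg/L as CaCO₃ × 469,000 L = 37,990 g as CaCO₃.
Equivalents of H⁺ required: 37,990 ÷ 50 g/eq = 759.8 eq = 759.8 mol HCl.
Mass of HCl: 759.8 × 36.5 = 27,730 g.
Mass of 16.1% solution: 27,730 / 0.161 = 172,200 g.
Volume: 172,200 g ÷ 1.09 g/mL = 158,000 mL.

158 L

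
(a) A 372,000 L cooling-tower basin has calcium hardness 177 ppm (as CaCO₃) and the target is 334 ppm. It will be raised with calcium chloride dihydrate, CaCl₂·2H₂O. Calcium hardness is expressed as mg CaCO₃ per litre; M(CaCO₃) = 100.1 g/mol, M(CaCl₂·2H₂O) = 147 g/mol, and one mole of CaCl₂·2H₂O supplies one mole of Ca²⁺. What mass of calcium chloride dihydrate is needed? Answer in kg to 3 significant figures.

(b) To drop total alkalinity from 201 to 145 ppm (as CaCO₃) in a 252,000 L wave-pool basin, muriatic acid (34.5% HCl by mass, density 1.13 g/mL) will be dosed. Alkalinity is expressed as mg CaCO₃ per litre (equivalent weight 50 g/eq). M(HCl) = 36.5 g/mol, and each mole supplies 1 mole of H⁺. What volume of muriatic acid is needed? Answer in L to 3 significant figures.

(a) 85.8 kg; (b) 26.4 L

(a) Hardness to add: (334 − 177) = 157 mg/L as CaCO₃ × 372,000 L = 58,400 g as CaCO₃.
(a) Moles of Ca²⁺ (1 mol Ca²⁺ ≡ 1 mol CaCO₃): 58,400 / 100.1 g/mol = 583.5 mol.
(a) Mass of CaCl₂·2H₂O: 583.5 × 147 = 85,770 g.

(b) Alkalinity to neutralize: (201 − 145) = 56 mg/L as CaCO₃ × 252,000 L = 14,110 g as CaCO₃.
(b) Equivalents of H⁺ required: 14,110 ÷ 50 g/eq = 282.2 eq = 282.2 mol HCl.
(b) Mass of HCl: 282.2 × 36.5 = 10,300 g.
(b) Mass of 34.5% solution: 10,300 / 0.345 = 29,860 g.
(b) Volume: 29,860 g ÷ 1.13 g/mL = 26,420 mL.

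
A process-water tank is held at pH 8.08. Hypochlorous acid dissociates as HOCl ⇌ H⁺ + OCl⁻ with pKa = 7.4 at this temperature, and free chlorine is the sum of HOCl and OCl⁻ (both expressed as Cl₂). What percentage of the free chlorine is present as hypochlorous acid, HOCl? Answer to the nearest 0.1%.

[OCl⁻]/[HOCl] = 10^(pH − pKa) = 10^(8.08 − 7.4) = 10^0.68 = 4.786.
Fraction as HOCl = 1 / (1 + 4.786) = 0.1728.

17.3%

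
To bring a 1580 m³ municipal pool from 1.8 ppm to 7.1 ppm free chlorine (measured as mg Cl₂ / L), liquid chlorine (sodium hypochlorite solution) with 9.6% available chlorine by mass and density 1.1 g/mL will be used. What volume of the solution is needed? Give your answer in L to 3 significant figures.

Volume: 1580 m³ = 1,580,000 L.
Chlorine deficit: 7.1 − 1.8 = 5.3 ppm = 5.3 mg/L as Cl₂.
Cl₂ equivalent needed: 5.3 mg/L × 1,580,000 L = 8,374,000 mg = 8374 g.
Product at 9.6% available chlorine: 8374 / 0.096 = 87,230 g.
Volume at density 1.1 g/mL: 87,230 g ÷ 1.1 g/mL = 79,300 mL.

79.3 L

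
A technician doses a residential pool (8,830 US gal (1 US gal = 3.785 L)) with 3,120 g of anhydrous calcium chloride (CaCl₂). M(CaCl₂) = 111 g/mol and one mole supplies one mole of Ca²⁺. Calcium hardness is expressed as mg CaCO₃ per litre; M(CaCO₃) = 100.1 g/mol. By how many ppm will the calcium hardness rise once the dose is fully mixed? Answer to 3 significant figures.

84.2 ppm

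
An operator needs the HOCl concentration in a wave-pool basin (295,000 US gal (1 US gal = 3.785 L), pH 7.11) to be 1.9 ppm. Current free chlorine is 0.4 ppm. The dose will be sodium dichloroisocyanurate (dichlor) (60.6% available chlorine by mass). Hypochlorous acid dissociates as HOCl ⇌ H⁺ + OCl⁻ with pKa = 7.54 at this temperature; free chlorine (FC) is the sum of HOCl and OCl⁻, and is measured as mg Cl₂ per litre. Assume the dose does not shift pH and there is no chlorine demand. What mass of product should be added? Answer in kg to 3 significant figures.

Volume: 295,000 US gal × 3.785 L/gal = 1,116,575 L.
[OCl⁻]/[HOCl] = 10^(pH − pKa) = 10^(7.11 − 7.54) = 0.3715; fraction as HOCl = 1/(1 + 0.3715) = 0.7291.
Free chlorine required for 1.9 ppm HOCl: 1.9 / 0.7291 = 2.606 ppm.
FC to add: 2.606 − 0.4 = 2.206 mg/L as Cl₂.
Cl₂ equivalent: 2.206 mg/L × 1,116,575 L = 2463 g.
Product at 60.6% available Cl: 2463 / 0.606 = 4064 g.

4.06 kg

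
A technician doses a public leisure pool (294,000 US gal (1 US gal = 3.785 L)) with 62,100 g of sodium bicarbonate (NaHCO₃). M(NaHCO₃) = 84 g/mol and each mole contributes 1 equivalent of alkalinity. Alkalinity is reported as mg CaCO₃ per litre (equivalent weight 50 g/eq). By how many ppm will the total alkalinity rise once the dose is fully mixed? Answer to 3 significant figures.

Volume: 294,000 US gal × 3.785 L/gal = 1,112,790 L.
Moles of NaHCO₃: 62,100 g ÷ 84 g/mol = 739.3 mol → 739.3 eq of alkalinity.
As CaCO₃: 739.3 eq × 50 g/eq = 36,960 g.
Rise: 36,960 g / 1,112,790 L × 1000 = 33.22 mg/L.

33.2 ppm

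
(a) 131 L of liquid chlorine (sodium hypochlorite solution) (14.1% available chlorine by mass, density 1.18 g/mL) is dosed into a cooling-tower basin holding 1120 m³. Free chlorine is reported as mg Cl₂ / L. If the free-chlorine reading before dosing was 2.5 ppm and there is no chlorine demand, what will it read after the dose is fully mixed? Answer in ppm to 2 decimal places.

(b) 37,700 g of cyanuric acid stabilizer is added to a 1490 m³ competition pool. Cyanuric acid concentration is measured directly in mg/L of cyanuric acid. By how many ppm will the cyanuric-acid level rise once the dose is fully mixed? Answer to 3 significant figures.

(a) Volume: 1120 m³ = 1,120,000 L.
(a) Mass of solution: 131 L × 1000 mL/L × 1.18 g/mL = 154,600 g.
(a) Available chlorine delivered: 154,600 g × 0.141 = 21,800 g as Cl₂.
(a) Concentration rise: 21,800 g / 1,120,000 L = 19.46 mg/L = 19.46 ppm.
(a) Final FC: 2.5 + 19.46 = 21.96 ppm.

(b) Volume: 1490 m³ = 1,490,000 L.
(b) Rise: 37,700 g / 1,490,000 L × 1000 = 25.3 mg/L.

(a) 21.96 ppm; (b) 25.3 ppm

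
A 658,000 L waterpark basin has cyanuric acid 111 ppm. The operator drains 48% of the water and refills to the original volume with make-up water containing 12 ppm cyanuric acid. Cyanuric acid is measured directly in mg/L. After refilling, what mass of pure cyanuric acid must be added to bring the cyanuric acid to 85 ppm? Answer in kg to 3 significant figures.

After draining 48% and refilling: 111 × 0.52 + 12 × 0.48 = 63.48 ppm.
Deficit to target: 85 − 63.48 = 21.52 mg/L.
Mass: 21.52 mg/L × 658,000 L = 14,160 g cyanuric acid.

14.2 kg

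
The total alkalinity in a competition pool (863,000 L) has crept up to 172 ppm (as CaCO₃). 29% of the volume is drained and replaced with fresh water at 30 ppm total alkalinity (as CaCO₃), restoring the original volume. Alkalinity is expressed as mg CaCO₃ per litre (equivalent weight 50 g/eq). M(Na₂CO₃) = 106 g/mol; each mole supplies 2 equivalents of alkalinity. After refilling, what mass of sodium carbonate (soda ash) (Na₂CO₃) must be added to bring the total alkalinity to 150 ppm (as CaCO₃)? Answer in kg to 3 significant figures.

17.5 kg

After draining 29% and refilling: 172 × 0.71 + 30 × 0.29 = 130.82 ppm.
Deficit to target: 150 − 130.82 = 19.18 mg/L.
As CaCO₃: 19.18 mg/L × 863,000 L = 16,550 g; ÷ 50 g/eq ÷ 2 = 165.5 mol Na₂CO₃.
Mass: 165.5 × 106 = 17,550 g.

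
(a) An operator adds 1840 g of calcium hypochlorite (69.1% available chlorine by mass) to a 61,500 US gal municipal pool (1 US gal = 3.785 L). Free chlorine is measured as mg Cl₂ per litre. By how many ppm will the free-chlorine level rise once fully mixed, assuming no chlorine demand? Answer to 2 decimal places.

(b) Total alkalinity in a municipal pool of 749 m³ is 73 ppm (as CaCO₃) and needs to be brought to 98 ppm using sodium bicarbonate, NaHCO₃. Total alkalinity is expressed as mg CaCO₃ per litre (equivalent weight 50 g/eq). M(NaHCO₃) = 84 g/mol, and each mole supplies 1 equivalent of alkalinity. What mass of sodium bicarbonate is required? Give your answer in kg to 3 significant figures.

(a) 5.46 ppm; (b) 31.5 kg

(a) Volume: 61,500 US gal × 3.785 L/gal = 232,778 L.
(a) Available chlorine delivered: 1840 g × 0.691 = 1271 g as Cl₂.
(a) Concentration rise: 1271 g / 232,778 L = 5.462 mg/L = 5.46 ppm.

(b) Volume: 749 m³ = 749,000 L.
(b) Alkalinity to add: (98 − 73) = 25 mg/L as CaCO₃ × 749,000 L = 18,720 g as CaCO₃.
(b) Equivalents: 18,720 g ÷ 50 g/eq = 374.5 eq.
(b) NaHCO₃ supplies 1 eq per mole → 374.5 mol.
(b) Mass: 374.5 mol × 84 g/mol = 31,460 g.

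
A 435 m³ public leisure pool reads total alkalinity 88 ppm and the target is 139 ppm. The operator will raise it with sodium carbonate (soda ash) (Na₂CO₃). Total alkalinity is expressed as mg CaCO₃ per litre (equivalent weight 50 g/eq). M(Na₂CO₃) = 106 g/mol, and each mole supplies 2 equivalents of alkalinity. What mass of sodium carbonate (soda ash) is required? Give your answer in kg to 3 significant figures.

23.5 kg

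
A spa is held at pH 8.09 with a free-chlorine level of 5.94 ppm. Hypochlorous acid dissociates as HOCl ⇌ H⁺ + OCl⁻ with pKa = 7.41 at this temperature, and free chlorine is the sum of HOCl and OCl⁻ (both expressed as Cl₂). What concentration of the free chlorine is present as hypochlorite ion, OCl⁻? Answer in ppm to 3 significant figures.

[OCl⁻]/[HOCl] = 10^(pH − pKa) = 10^(8.09 − 7.41) = 10^0.68 = 4.786.
Fraction as HOCl = 1 / (1 + 4.786) = 0.1728.
OCl⁻ = (1 − 0.1728) × 5.94 ppm = 4.913 ppm.

4.91 ppm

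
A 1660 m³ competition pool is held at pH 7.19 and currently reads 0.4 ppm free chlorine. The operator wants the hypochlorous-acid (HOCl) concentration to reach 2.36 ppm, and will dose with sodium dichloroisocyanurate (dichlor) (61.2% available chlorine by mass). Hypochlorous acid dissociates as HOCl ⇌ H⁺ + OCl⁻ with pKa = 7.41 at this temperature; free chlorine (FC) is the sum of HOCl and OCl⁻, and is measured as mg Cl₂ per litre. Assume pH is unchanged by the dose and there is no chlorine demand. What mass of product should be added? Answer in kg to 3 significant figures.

9.17 kg

Volume: 1660 m³ = 1,660,000 L.
[OCl⁻]/[HOCl] = 10^(pH − pKa) = 10^(7.19 − 7.41) = 0.6026; fraction as HOCl = 1/(1 + 0.6026) = 0.624.
Free chlorine required for 2.36 ppm HOCl: 2.36 / 0.624 = 3.782 ppm.
FC to add: 3.782 − 0.4 = 3.382 mg/L as Cl₂.
Cl₂ equivalent: 3.382 mg/L × 1,660,000 L = 5614 g.
Product at 61.2% available Cl: 5614 / 0.612 = 9174 g.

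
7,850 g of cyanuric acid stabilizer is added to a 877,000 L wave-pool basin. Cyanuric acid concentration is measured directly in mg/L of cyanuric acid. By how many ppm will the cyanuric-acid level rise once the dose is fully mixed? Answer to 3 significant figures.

Rise: 7,850 g / 877,000 L × 1000 = 8.951 mg/L.

8.95 ppm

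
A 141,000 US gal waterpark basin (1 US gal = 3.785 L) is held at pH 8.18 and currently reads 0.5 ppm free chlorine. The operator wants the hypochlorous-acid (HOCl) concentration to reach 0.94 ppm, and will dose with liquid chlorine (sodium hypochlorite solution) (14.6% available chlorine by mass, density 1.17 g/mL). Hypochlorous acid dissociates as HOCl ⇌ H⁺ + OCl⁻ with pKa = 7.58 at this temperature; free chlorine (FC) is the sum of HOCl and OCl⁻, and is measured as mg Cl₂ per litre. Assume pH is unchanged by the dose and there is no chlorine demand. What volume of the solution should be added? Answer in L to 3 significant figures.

Volume: 141,000 US gal × 3.785 L/gal = 533,685 L.
[OCl⁻]/[HOCl] = 10^(pH − pKa) = 10^(8.18 − 7.58) = 3.981; fraction as HOCl = 1/(1 + 3.981) = 0.2008.
Free chlorine required for 0.94 ppm HOCl: 0.94 / 0.2008 = 4.682 ppm.
FC to add: 4.682 − 0.5 = 4.182 mg/L as Cl₂.
Cl₂ equivalent: 4.182 mg/L × 533,685 L = 2232 g.
Product at 14.6% available Cl: 2232 / 0.146 = 15,290 g.
Volume: 15,290 g ÷ 1.17 g/mL = 13,070 mL.

13.1 L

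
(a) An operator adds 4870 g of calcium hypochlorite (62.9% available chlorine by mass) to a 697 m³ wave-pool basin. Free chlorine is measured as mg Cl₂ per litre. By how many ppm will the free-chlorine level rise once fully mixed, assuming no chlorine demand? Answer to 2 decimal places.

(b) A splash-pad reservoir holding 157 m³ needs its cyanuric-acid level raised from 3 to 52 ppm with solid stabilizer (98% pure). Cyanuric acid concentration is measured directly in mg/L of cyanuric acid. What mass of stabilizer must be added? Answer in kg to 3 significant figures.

(a) 4.39 ppm; (b) 7.85 kg

(a) Volume: 697 m³ = 697,000 L.
(a) Available chlorine delivered: 4870 g × 0.629 = 3063 g as Cl₂.
(a) Concentration rise: 3063 g / 697,000 L = 4.395 mg/L = 4.39 ppm.

(b) Volume: 157 m³ = 157,000 L.
(b) CYA to add: (52 − 3) = 49 mg/L × 157,000 L = 7693 g cyanuric acid.
(b) At 98% purity: 7693 / 0.98 = 7850 g product.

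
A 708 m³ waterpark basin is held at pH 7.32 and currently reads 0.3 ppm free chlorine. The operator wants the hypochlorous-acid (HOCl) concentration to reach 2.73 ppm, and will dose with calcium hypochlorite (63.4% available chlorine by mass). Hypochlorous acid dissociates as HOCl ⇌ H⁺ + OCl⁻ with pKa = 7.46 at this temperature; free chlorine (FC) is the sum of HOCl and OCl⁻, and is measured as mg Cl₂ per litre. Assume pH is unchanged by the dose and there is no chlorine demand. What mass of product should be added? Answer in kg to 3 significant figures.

Volume: 708 m³ = 708,000 L.
[OCl⁻]/[HOCl] = 10^(pH − pKa) = 10^(7.32 − 7.46) = 0.7244; fraction as HOCl = 1/(1 + 0.7244) = 0.5799.
Free chlorine required for 2.73 ppm HOCl: 2.73 / 0.5799 = 4.708 ppm.
FC to add: 4.708 − 0.3 = 4.408 mg/L as Cl₂.
Cl₂ equivalent: 4.408 mg/L × 708,000 L = 3121 g.
Product at 63.4% available Cl: 3121 / 0.634 = 4922 g.

4.92 kg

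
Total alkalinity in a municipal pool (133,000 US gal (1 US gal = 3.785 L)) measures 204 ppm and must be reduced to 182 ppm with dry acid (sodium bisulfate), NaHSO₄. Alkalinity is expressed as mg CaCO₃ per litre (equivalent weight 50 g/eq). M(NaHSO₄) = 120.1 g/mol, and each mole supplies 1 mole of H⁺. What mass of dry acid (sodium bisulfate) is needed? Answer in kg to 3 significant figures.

Volume: 133,000 US gal × 3.785 L/gal = 503,405 L.
Alkalinity to neutralize: (204 − 182) = 22 mg/L as CaCO₃ × 503,405 L = 11,070 g as CaCO₃.
Equivalents of H⁺ required: 11,070 ÷ 50 g/eq = 221.5 eq = 221.5 mol NaHSO₄.
Mass of NaHSO₄: 221.5 × 120.1 = 26,600 g.

26.6 kg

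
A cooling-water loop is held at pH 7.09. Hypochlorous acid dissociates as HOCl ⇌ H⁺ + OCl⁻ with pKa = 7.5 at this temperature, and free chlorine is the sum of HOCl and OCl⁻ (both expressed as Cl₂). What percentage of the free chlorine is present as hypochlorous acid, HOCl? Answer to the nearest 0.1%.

72.0%

[OCl⁻]/[HOCl] = 10^(pH − pKa) = 10^(7.09 − 7.5) = 10^-0.41 = 0.389.
Fraction as HOCl = 1 / (1 + 0.389) = 0.7199.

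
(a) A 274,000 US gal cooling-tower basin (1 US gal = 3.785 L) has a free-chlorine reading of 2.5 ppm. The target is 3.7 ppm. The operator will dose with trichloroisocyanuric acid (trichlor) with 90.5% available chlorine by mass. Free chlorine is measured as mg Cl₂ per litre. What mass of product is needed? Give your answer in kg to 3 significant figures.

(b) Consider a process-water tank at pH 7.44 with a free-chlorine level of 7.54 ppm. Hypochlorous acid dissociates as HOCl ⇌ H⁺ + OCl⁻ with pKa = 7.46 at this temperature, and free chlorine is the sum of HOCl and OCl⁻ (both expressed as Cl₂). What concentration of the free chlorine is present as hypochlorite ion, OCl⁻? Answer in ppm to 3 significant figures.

(a) 1.38 kg; (b) 3.68 ppm

(a) Volume: 274,000 US gal × 3.785 L/gal = 1,037,090 L.
(a) Chlorine deficit: 3.7 − 2.5 = 1.2 ppm = 1.2 mg/L as Cl₂.
(a) Cl₂ equivalent needed: 1.2 mg/L × 1,037,090 L = 1,245,000 mg = 1245 g.
(a) Product at 90.5% available chlorine: 1245 / 0.905 = 1375 g.

(b) [OCl⁻]/[HOCl] = 10^(pH − pKa) = 10^(7.44 − 7.46) = 10^-0.02 = 0.955.
(b) Fraction as HOCl = 1 / (1 + 0.955) = 0.5115.
(b) OCl⁻ = (1 − 0.5115) × 7.54 ppm = 3.683 ppm.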